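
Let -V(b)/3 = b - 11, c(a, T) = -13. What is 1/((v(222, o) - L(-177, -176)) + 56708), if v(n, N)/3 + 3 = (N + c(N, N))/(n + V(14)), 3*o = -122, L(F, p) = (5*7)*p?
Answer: 213/13388806 ≈ 1.5909e-5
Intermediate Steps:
L(F, p) = 35*p
V(b) = 33 - 3*b (V(b) = -3*(b - 11) = -3*(-11 + b) = 33 - 3*b)
o = -122/3 (o = (1/3)*(-122) = -122/3 ≈ -40.667)
v(n, N) = -9 + 3*(-13 + N)/(-9 + n) (v(n, N) = -9 + 3*((N - 13)/(n + (33 - 3*14))) = -9 + 3*((-13 + N)/(n + (33 - 42))) = -9 + 3*((-13 + N)/(n - 9)) = -9 + 3*((-13 + N)/(-9 + n)) = -9 + 3*(-13 + N)/(-9 + n))
1/((v(222, o) - L(-177, -176)) + 56708) = 1/((3*(14 - 122/3 - 3*222)/(-9 + 222) - 35*(-176)) + 56708) = 1/((3*(14 - 122/3 - 666)/213 - 1*(-6160)) + 56708) = 1/((3*(1/213)*(-2078/3) + 6160) + 56708) = 1/((-2078/213 + 6160) + 56708) = 1/(1310002/213 + 56708) = 1/(13388806/213) = 213/13388806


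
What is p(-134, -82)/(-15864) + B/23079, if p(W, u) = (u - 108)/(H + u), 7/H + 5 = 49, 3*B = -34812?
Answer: -27628587829/54934043619 ≈ -0.50294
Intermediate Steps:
B = -11604 (B = (⅓)*(-34812) = -11604)
H = 7/44 (H = 7/(-5 + 49) = 7/44 ≈ 0.15909)
p(W, u) = (-108 + u)/(7/44 + u) (p(W, u) = (u - 108)/(7/44 + u) = (-108 + u)/(7/44 + u))
p(-134, -82)/(-15864) + B/23079 = (44*(-108 - 82)/(7 + 44*(-82)))/(-15864) - 11604/23079 = (44*(-190)/(7 - 3608))*(-1/15864) - 11604*1/23079 = (44*(-190)/(-3601))*(-1/15864) - 3868/7693 = (44*(-1/3601)*(-190))*(-1/15864) - 3868/7693 = (8360/3601)*(-1/15864) - 3868/7693 = -1045/7140783 - 3868/7693 = -27628587829/54934043619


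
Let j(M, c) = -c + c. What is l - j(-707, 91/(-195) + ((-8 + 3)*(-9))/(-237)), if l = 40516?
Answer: 40516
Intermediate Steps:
j(M, c) = 0
l - j(-707, 91/(-195) + ((-8 + 3)*(-9))/(-237)) = 40516 - 1*0 = 40516 + 0 = 40516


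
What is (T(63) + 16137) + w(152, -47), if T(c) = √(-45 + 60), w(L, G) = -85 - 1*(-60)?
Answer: 16112 + √15 ≈ 16116.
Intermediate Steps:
w(L, G) = -25 (w(L, G) = -85 + 60 = -25)
T(c) = √15
(T(63) + 16137) + w(152, -47) = (√15 + 16137) - 25 = (16137 + √15) - 25 = 16112 + √15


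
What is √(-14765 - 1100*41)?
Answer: I*√59865 ≈ 244.67*I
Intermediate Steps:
√(-14765 - 1100*41) = √(-14765 - 45100) = √(-59865) = I*√59865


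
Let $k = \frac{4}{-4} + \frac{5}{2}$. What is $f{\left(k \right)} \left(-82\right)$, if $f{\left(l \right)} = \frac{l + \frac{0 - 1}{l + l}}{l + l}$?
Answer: $- \frac{287}{9} \approx -31.889$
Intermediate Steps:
$k = \frac{3}{2}$ ($k = 4 \left(- \frac{1}{4}\right) + 5 \cdot \frac{1}{2} = -1 + \frac{5}{2} = \frac{3}{2} \approx 1.5$)
$f{\left(l \right)} = \frac{l - \frac{1}{2 l}}{2 l}$
$f{\left(k \right)} \left(-82\right) = \left(\frac{1}{2} - \frac{1}{4 \cdot \frac{9}{4}}\right) \left(-82\right) = \left(\frac{1}{2} - \frac{1}{9}\right) \left(-82\right) = \frac{7}{18} \left(-82\right) = - \frac{287}{9}$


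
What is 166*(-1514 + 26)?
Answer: -247008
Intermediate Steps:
166*(-1514 + 26) = 166*(-1488) = -247008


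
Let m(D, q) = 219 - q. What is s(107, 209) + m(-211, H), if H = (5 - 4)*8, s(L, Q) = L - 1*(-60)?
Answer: 378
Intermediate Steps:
s(L, Q) = 60 + L (s(L, Q) = L + 60 = 60 + L)
H = 8 (H = 1*8 = 8)
s(107, 209) + m(-211, H) = (60 + 107) + (219 - 1*8) = 167 + (219 - 8) = 167 + 211 = 378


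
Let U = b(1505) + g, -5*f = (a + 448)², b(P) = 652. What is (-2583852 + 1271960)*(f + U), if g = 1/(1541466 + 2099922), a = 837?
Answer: 393625321635356759/910347 ≈ 4.3239e+11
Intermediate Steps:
g = 1/3641388 ≈ 2.7462e-7
f = -330245 (f = -(837 + 448)²/5 = -⅕*1285² = -⅕*1651225 = -330245)
U = 2374184977/3641388 (U = 652 + 1/3641388 = 2374184977/3641388 ≈ 652.00)
(-2583852 + 1271960)*(f + U) = (-2583852 + 1271960)*(-330245 + 2374184977/3641388) = -1311892*(-1200175995083/3641388) = 393625321635356759/910347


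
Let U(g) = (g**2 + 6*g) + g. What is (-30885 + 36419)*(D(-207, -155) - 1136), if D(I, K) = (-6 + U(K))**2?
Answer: 2910702595480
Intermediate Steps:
U(g) = g**2 + 7*g
D(I, K) = (-6 + K*(7 + K))**2
(-30885 + 36419)*(D(-207, -155) - 1136) = (-30885 + 36419)*((-6 - 155*(7 - 155))**2 - 1136) = 5534*((-6 - 155*(-148))**2 - 1136) = 5534*((-6 + 22940)**2 - 1136) = 5534*(22934**2 - 1136) = 5534*(525968356 - 1136) = 5534*525967220 = 2910702595480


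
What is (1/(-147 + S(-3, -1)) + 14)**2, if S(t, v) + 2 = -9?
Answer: 4888521/24964 ≈ 195.82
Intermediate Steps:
S(t, v) = -11 (S(t, v) = -2 - 9 = -11)
(1/(-147 + S(-3, -1)) + 14)**2 = (1/(-147 - 11) + 14)**2 = (1/(-158) + 14)**2 = (-1/158 + 14)**2 = (2211/158)**2 = 4888521/24964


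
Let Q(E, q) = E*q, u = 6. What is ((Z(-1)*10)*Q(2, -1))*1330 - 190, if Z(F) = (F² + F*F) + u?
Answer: -212990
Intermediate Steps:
Z(F) = 6 + 2*F² (Z(F) = (F² + F*F) + 6 = (F² + F²) + 6 = 2*F² + 6 = 6 + 2*F²)
((Z(-1)*10)*Q(2, -1))*1330 - 190 = (((6 + 2*(-1)²)*10)*(2*(-1)))*1330 - 190 = (((6 + 2*1)*10)*(-2))*1330 - 190 = (((6 + 2)*10)*(-2))*1330 - 190 = ((8*10)*(-2))*1330 - 190 = (80*(-2))*1330 - 190 = -160*1330 - 190 = -212800 - 190 = -212990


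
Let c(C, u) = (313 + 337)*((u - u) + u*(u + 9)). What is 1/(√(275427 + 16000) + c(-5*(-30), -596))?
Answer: 227403800/51712488254148573 - √291427/51712488254148573 ≈ 4.3975e-9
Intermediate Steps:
c(C, u) = 650*u*(9 + u) (c(C, u) = 650*(0 + u*(9 + u)) = 650*(u*(9 + u)) = 650*u*(9 + u))
1/(√(275427 + 16000) + c(-5*(-30), -596)) = 1/(√(275427 + 16000) + 650*(-596)*(9 - 596)) = 1/(√291427 + 650*(-596)*(-587)) = 1/(√291427 + 227403800) = 1/(227403800 + √291427)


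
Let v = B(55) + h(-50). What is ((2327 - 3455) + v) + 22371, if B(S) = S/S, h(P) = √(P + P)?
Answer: 21244 + 10*I ≈ 21244.0 + 10.0*I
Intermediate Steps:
h(P) = √2*√P (h(P) = √(2*P) = √2*√P)
B(S) = 1
v = 1 + 10*I (v = 1 + √2*√(-50) = 1 + √2*(5*I*√2) = 1 + 10*I ≈ 1.0 + 10.0*I)
((2327 - 3455) + v) + 22371 = ((2327 - 3455) + (1 + 10*I)) + 22371 = (-1128 + (1 + 10*I)) + 22371 = (-1127 + 10*I) + 22371 = 21244 + 10*I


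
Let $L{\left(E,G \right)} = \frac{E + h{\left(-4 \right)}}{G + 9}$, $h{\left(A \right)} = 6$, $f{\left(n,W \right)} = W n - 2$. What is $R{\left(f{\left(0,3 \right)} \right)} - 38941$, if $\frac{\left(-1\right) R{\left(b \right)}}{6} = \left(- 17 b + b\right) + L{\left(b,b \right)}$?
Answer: $- \frac{273955}{7} \approx -39136.0$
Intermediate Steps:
$f{\left(n,W \right)} = -2 + W n$
$L{\left(E,G \right)} = \frac{6 + E}{9 + G}$ ($L{\left(E,G \right)} = \frac{E + 6}{G + 9} = \frac{6 + E}{9 + G}$)
$R{\left(b \right)} = 96 b - \frac{6 \left(6 + b\right)}{9 + b}$ ($R{\left(b \right)} = - 6 \left(\left(- 17 b + b\right) + \frac{6 + b}{9 + b}\right) = - 6 \left(- 16 b + \frac{6 + b}{9 + b}\right) = 96 b - \frac{6 \left(6 + b\right)}{9 + b}$)
$R{\left(f{\left(0,3 \right)} \right)} - 38941 = \frac{6 \left(-6 + 16 \left(-2 + 3 \cdot 0\right)^{2} + 143 \left(-2 + 3 \cdot 0\right)\right)}{9 + \left(-2 + 3 \cdot 0\right)} - 38941 = \frac{6 \left(-6 + 16 \left(-2 + 0\right)^{2} + 143 \left(-2 + 0\right)\right)}{9 + \left(-2 + 0\right)} - 38941 = \frac{6 \left(-6 + 16 \left(-2\right)^{2} + 143 \left(-2\right)\right)}{9 - 2} - 38941 = \frac{6 \left(-6 + 16 \cdot 4 - 286\right)}{7} - 38941 = 6 \cdot \frac{1}{7} \left(-6 + 64 - 286\right) - 38941 = 6 \cdot \frac{1}{7} \left(-228\right) - 38941 = - \frac{1368}{7} - 38941 = - \frac{273955}{7}$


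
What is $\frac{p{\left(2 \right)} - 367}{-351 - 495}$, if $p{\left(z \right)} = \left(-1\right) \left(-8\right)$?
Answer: $\frac{359}{846} \approx 0.42435$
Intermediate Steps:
$p{\left(z \right)} = 8$
$\frac{p{\left(2 \right)} - 367}{-351 - 495} = \frac{8 - 367}{-351 - 495} = - \frac{359}{-846} = \left(-359\right) \left(- \frac{1}{846}\right) = \frac{359}{846}$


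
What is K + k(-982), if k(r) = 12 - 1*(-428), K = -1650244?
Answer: -1649804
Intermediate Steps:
k(r) = 440 (k(r) = 12 + 428 = 440)
K + k(-982) = -1650244 + 440 = -1649804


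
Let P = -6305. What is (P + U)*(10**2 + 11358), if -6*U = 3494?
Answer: -236745196/3 ≈ -7.8915e+7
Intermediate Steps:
U = -1747/3 (U = -1/6*3494 = -1747/3 ≈ -582.33)
(P + U)*(10**2 + 11358) = (-6305 - 1747/3)*(10**2 + 11358) = -20662*(100 + 11358)/3 = -20662/3*11458 = -236745196/3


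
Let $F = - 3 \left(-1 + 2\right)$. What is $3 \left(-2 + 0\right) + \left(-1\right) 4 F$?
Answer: $6$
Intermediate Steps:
$F = -3$ ($F = \left(-3\right) 1 = -3$)
$3 \left(-2 + 0\right) + \left(-1\right) 4 F = 3 \left(-2 + 0\right) + \left(-1\right) 4 \left(-3\right) = 3 \left(-2\right) - -12 = -6 + 12 = 6$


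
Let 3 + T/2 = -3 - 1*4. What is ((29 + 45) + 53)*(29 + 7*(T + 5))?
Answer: -9652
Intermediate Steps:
T = -20 (T = -6 + 2*(-3 - 1*4) = -6 + 2*(-3 - 4) = -6 + 2*(-7) = -6 - 14 = -20)
((29 + 45) + 53)*(29 + 7*(T + 5)) = ((29 + 45) + 53)*(29 + 7*(-20 + 5)) = (74 + 53)*(29 + 7*(-15)) = 127*(29 - 105) = 127*(-76) = -9652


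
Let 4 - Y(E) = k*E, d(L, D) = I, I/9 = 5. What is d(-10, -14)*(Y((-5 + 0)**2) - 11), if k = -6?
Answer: 6435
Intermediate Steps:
I = 45 (I = 9*5 = 45)
d(L, D) = 45
Y(E) = 4 + 6*E (Y(E) = 4 - (-6)*E = 4 + 6*E)
d(-10, -14)*(Y((-5 + 0)**2) - 11) = 45*((4 + 6*(-5 + 0)**2) - 11) = 45*((4 + 6*(-5)**2) - 11) = 45*((4 + 6*25) - 11) = 45*((4 + 150) - 11) = 45*(154 - 11) = 45*143 = 6435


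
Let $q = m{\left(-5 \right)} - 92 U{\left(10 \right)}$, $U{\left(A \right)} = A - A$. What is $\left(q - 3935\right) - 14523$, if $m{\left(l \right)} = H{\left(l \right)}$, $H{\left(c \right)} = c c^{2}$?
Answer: $-18583$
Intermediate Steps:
$H{\left(c \right)} = c^{3}$
$m{\left(l \right)} = l^{3}$
$U{\left(A \right)} = 0$
$q = -125$ ($q = \left(-5\right)^{3} - 0 = -125 + 0 = -125$)
$\left(q - 3935\right) - 14523 = \left(-125 - 3935\right) - 14523 = -4060 - 14523 = -18583$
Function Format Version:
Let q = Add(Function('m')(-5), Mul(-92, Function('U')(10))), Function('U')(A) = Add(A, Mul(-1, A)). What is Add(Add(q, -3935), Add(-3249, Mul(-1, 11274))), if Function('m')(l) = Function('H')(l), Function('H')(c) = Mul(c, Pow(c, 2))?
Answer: -18583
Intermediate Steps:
Function('H')(c) = Pow(c, 3)
Function('m')(l) = Pow(l, 3)
Function('U')(A) = 0
q = -125 (q = Add(Pow(-5, 3), Mul(-92, 0)) = Add(-125, 0) = -125)
Add(Add(q, -3935), Add(-3249, Mul(-1, 11274))) = Add(Add(-125, -3935), Add(-3249, Mul(-1, 11274))) = Add(-4060, Add(-3249, -11274)) = Add(-4060, -14523) = -18583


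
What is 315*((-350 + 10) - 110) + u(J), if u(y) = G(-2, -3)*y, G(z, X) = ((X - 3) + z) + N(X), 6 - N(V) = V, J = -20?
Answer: -141770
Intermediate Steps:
N(V) = 6 - V
G(z, X) = 3 + z (G(z, X) = ((X - 3) + z) + (6 - X) = ((-3 + X) + z) + (6 - X) = (-3 + X + z) + (6 - X) = 3 + z)
u(y) = y (u(y) = (3 - 2)*y = 1*y = y)
315*((-350 + 10) - 110) + u(J) = 315*((-350 + 10) - 110) - 20 = 315*(-340 - 110) - 20 = 315*(-450) - 20 = -141750 - 20 = -141770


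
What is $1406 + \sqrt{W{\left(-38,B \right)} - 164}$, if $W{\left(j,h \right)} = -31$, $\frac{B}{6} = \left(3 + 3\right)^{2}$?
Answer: $1406 + i \sqrt{195} \approx 1406.0 + 13.964 i$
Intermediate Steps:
$B = 216$ ($B = 6 \left(3 + 3\right)^{2} = 6 \cdot 6^{2} = 6 \cdot 36 = 216$)
$1406 + \sqrt{W{\left(-38,B \right)} - 164} = 1406 + \sqrt{-31 - 164} = 1406 + \sqrt{-195} = 1406 + i \sqrt{195}$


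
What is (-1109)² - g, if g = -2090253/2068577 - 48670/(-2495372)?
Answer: 3174244938698667445/2580934562822 ≈ 1.2299e+6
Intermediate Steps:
g = -2557640583263/2580934562822 (g = -2090253*1/2068577 - 48670*(-1/2495372) = -2090253/2068577 + 24335/1247686 = -2557640583263/2580934562822 ≈ -0.99097)
(-1109)² - g = (-1109)² - 1*(-2557640583263/2580934562822) = 1229881 + 2557640583263/2580934562822 = 3174244938698667445/2580934562822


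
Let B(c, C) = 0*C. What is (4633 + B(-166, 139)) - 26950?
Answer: -22317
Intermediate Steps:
B(c, C) = 0
(4633 + B(-166, 139)) - 26950 = (4633 + 0) - 26950 = 4633 - 26950 = -22317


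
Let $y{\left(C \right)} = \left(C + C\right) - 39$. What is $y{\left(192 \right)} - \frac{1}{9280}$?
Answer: $\frac{3201599}{9280} \approx 345.0$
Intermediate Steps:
$y{\left(C \right)} = -39 + 2 C$ ($y{\left(C \right)} = 2 C - 39 = -39 + 2 C$)
$y{\left(192 \right)} - \frac{1}{9280} = \left(-39 + 2 \cdot 192\right) - \frac{1}{9280} = \left(-39 + 384\right) - \frac{1}{9280} = 345 - \frac{1}{9280} = \frac{3201599}{9280}$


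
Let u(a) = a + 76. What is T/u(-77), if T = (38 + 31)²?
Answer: -4761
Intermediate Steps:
u(a) = 76 + a
T = 4761 (T = 69² = 4761)
T/u(-77) = 4761/(76 - 77) = 4761/(-1) = 4761*(-1) = -4761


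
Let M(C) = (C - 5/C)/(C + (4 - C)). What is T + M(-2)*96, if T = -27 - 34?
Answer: -49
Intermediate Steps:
T = -61
M(C) = -5/(4*C) + C/4 (M(C) = (C - 5/C)/4 = (C - 5/C)*(1/4) = -5/(4*C) + C/4)
T + M(-2)*96 = -61 + ((1/4)*(-5 + (-2)**2)/(-2))*96 = -61 + ((1/4)*(-1/2)*(-5 + 4))*96 = -61 + ((1/4)*(-1/2)*(-1))*96 = -61 + (1/8)*96 = -61 + 12 = -49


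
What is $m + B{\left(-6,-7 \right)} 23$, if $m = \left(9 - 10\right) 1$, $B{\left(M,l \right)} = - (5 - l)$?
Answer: $-277$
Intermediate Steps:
$B{\left(M,l \right)} = -5 + l$
$m = -1$ ($m = \left(-1\right) 1 = -1$)
$m + B{\left(-6,-7 \right)} 23 = -1 + \left(-5 - 7\right) 23 = -1 - 276 = -277$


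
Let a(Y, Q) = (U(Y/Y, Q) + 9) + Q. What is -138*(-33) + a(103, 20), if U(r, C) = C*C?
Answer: 4983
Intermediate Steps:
U(r, C) = C²
a(Y, Q) = 9 + Q + Q² (a(Y, Q) = (Q² + 9) + Q = (9 + Q²) + Q = 9 + Q + Q²)
-138*(-33) + a(103, 20) = -138*(-33) + (9 + 20 + 20²) = 4554 + (9 + 20 + 400) = 4554 + 429 = 4983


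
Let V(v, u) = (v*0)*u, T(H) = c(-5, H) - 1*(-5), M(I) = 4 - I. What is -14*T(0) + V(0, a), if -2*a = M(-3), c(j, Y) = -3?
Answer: -28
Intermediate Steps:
T(H) = 2 (T(H) = -3 - 1*(-5) = -3 + 5 = 2)
a = -7/2 (a = -(4 - 1*(-3))/2 = -(4 + 3)/2 = -½*7 = -7/2 ≈ -3.5000)
V(v, u) = 0 (V(v, u) = 0*u = 0)
-14*T(0) + V(0, a) = -14*2 + 0 = -28 + 0 = -28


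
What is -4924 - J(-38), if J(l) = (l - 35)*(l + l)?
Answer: -10472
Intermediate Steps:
J(l) = 2*l*(-35 + l) (J(l) = (-35 + l)*(2*l) = 2*l*(-35 + l))
-4924 - J(-38) = -4924 - 2*(-38)*(-35 - 38) = -4924 - 2*(-38)*(-73) = -4924 - 1*5548 = -4924 - 5548 = -10472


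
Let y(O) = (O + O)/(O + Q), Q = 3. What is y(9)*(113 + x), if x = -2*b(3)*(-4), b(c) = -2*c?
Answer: 195/2 ≈ 97.500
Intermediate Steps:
y(O) = 2*O/(3 + O) (y(O) = (O + O)/(O + 3) = (2*O)/(3 + O) = 2*O/(3 + O))
x = -48 (x = -(-4)*3*(-4) = -2*(-6)*(-4) = 12*(-4) = -48)
y(9)*(113 + x) = (2*9/(3 + 9))*(113 - 48) = (2*9/12)*65 = (2*9*(1/12))*65 = (3/2)*65 = 195/2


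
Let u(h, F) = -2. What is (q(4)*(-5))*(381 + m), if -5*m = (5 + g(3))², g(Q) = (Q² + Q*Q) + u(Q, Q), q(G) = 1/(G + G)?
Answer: -183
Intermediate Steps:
q(G) = 1/(2*G)
g(Q) = -2 + 2*Q² (g(Q) = (Q² + Q*Q) - 2 = (Q² + Q²) - 2 = 2*Q² - 2 = -2 + 2*Q²)
m = -441/5 (m = -(5 + (-2 + 2*3²))²/5 = -(5 + (-2 + 2*9))²/5 = -(5 + (-2 + 18))²/5 = -(5 + 16)²/5 = -⅕*21² = -⅕*441 = -441/5 ≈ -88.200)
(q(4)*(-5))*(381 + m) = (((½)/4)*(-5))*(381 - 441/5) = (((½)*(¼))*(-5))*(1464/5) = ((⅛)*(-5))*(1464/5) = -5/8*1464/5 = -183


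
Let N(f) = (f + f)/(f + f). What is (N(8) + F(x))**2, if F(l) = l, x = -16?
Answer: 225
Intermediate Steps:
N(f) = 1 (N(f) = (2*f)/((2*f)) = (2*f)*(1/(2*f)) = 1)
(N(8) + F(x))**2 = (1 - 16)**2 = (-15)**2 = 225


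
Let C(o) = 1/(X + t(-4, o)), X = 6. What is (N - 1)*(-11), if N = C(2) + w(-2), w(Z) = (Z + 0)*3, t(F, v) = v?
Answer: 605/8 ≈ 75.625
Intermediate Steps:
w(Z) = 3*Z (w(Z) = Z*3 = 3*Z)
C(o) = 1/(6 + o)
N = -47/8 (N = 1/(6 + 2) + 3*(-2) = 1/8 - 6 = ⅛ - 6 = -47/8 ≈ -5.8750)
(N - 1)*(-11) = (-47/8 - 1)*(-11) = -55/8*(-11) = 605/8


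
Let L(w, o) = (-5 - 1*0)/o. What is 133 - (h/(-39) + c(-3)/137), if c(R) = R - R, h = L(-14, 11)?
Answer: 57052/429 ≈ 132.99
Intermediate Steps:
L(w, o) = -5/o (L(w, o) = (-5 + 0)/o = -5/o)
h = -5/11 ≈ -0.45455
c(R) = 0
133 - (h/(-39) + c(-3)/137) = 133 - (-5/11/(-39) + 0/137) = 133 - (-5/11*(-1/39) + 0*(1/137)) = 133 - (5/429 + 0) = 133 - 1*5/429 = 133 - 5/429 = 57052/429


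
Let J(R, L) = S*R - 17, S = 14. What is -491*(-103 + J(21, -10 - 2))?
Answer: -85434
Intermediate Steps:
J(R, L) = -17 + 14*R (J(R, L) = 14*R - 17 = -17 + 14*R)
-491*(-103 + J(21, -10 - 2)) = -491*(-103 + (-17 + 14*21)) = -491*(-103 + (-17 + 294)) = -491*(-103 + 277) = -491*174 = -85434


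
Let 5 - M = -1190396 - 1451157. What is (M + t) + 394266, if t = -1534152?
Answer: 1501672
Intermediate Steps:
M = 2641558 (M = 5 - (-1190396 - 1451157) = 5 - 1*(-2641553) = 5 + 2641553 = 2641558)
(M + t) + 394266 = (2641558 - 1534152) + 394266 = 1107406 + 394266 = 1501672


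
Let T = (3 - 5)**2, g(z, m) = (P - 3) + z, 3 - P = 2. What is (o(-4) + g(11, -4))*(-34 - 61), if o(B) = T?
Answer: -1235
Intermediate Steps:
P = 1 (P = 3 - 1*2 = 3 - 2 = 1)
g(z, m) = -2 + z (g(z, m) = (1 - 3) + z = -2 + z)
T = 4 (T = (-2)**2 = 4)
o(B) = 4
(o(-4) + g(11, -4))*(-34 - 61) = (4 + (-2 + 11))*(-34 - 61) = (4 + 9)*(-95) = 13*(-95) = -1235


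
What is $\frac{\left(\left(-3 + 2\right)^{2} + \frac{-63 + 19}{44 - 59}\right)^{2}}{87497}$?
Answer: $\frac{59}{333675} \approx 0.00017682$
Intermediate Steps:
$\frac{\left(\left(-3 + 2\right)^{2} + \frac{-63 + 19}{44 - 59}\right)^{2}}{87497} = \left(\left(-1\right)^{2} - \frac{44}{-15}\right)^{2} \cdot \frac{1}{87497} = \left(1 - - \frac{44}{15}\right)^{2} \cdot \frac{1}{87497} = \left(1 + \frac{44}{15}\right)^{2} \cdot \frac{1}{87497} = \left(\frac{59}{15}\right)^{2} \cdot \frac{1}{87497} = \frac{3481}{225} \cdot \frac{1}{87497} = \frac{59}{333675}$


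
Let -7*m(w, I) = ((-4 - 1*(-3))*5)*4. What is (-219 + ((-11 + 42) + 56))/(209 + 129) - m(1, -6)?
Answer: -3842/1183 ≈ -3.2477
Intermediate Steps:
m(w, I) = 20/7 (m(w, I) = -(-4 - 1*(-3))*5*4/7 = -(-4 + 3)*5*4/7 = -(-1*5)*4/7 = -(-5)*4/7 = -⅐*(-20) = 20/7)
(-219 + ((-11 + 42) + 56))/(209 + 129) - m(1, -6) = (-219 + ((-11 + 42) + 56))/(209 + 129) - 1*20/7 = (-219 + (31 + 56))/338 - 20/7 = (-219 + 87)*(1/338) - 20/7 = -132*1/338 - 20/7 = -66/169 - 20/7 = -3842/1183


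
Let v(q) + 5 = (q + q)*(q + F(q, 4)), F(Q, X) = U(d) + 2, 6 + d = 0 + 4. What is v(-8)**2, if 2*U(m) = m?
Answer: 11449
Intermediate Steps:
d = -2 (d = -6 + (0 + 4) = -6 + 4 = -2)
U(m) = m/2
F(Q, X) = 1 (F(Q, X) = (1/2)*(-2) + 2 = -1 + 2 = 1)
v(q) = -5 + 2*q*(1 + q) (v(q) = -5 + (q + q)*(q + 1) = -5 + (2*q)*(1 + q) = -5 + 2*q*(1 + q))
v(-8)**2 = (-5 + 2*(-8) + 2*(-8)**2)**2 = (-5 - 16 + 2*64)**2 = (-5 - 16 + 128)**2 = 107**2 = 11449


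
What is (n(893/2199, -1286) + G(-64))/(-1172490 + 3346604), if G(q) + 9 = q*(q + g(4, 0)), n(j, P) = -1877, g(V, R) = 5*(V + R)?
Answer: 465/1087057 ≈ 0.00042776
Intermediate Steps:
g(V, R) = 5*R + 5*V (g(V, R) = 5*(R + V) = 5*R + 5*V)
G(q) = -9 + q*(20 + q) (G(q) = -9 + q*(q + (5*0 + 5*4)) = -9 + q*(q + (0 + 20)) = -9 + q*(q + 20) = -9 + q*(20 + q))
(n(893/2199, -1286) + G(-64))/(-1172490 + 3346604) = (-1877 + (-9 + (-64)² + 20*(-64)))/(-1172490 + 3346604) = (-1877 + (-9 + 4096 - 1280))/2174114 = (-1877 + 2807)*(1/2174114) = 930*(1/2174114) = 465/1087057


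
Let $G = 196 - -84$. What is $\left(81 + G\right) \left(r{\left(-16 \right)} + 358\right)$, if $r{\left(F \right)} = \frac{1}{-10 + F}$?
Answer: $\frac{3359827}{26} \approx 1.2922 \cdot 10^{5}$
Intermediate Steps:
$G = 280$ ($G = 196 + 84 = 280$)
$\left(81 + G\right) \left(r{\left(-16 \right)} + 358\right) = \left(81 + 280\right) \left(\frac{1}{-10 - 16} + 358\right) = 361 \left(\frac{1}{-26} + 358\right) = 361 \left(- \frac{1}{26} + 358\right) = 361 \cdot \frac{9307}{26} = \frac{3359827}{26}$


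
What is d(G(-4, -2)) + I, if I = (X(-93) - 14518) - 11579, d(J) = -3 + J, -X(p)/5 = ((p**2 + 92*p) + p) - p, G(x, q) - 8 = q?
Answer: -26559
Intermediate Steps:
G(x, q) = 8 + q
X(p) = -460*p - 5*p**2 (X(p) = -5*(((p**2 + 92*p) + p) - p) = -5*((p**2 + 93*p) - p) = -5*(p**2 + 92*p) = -460*p - 5*p**2)
I = -26562 (I = (-5*(-93)*(92 - 93) - 14518) - 11579 = (-5*(-93)*(-1) - 14518) - 11579 = (-465 - 14518) - 11579 = -14983 - 11579 = -26562)
d(G(-4, -2)) + I = (-3 + (8 - 2)) - 26562 = (-3 + 6) - 26562 = 3 - 26562 = -26559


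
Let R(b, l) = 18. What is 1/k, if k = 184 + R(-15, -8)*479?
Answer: 1/8806 ≈ 0.00011356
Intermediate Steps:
k = 8806 (k = 184 + 18*479 = 184 + 8622 = 8806)
1/k = 1/8806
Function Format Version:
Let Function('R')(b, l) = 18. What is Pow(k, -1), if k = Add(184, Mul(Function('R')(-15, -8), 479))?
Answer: Rational(1, 8806) ≈ 0.00011356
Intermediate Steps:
k = 8806 (k = Add(184, Mul(18, 479)) = Add(184, 8622) = 8806)
Pow(k, -1) = Pow(8806, -1) = Rational(1, 8806)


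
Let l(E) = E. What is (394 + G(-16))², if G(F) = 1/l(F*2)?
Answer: 158936449/1024 ≈ 1.5521e+5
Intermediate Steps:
G(F) = 1/(2*F) (G(F) = 1/(F*2) = 1/(2*F))
(394 + G(-16))² = (394 + (½)/(-16))² = (394 + (½)*(-1/16))² = (394 - 1/32)² = (12607/32)² = 158936449/1024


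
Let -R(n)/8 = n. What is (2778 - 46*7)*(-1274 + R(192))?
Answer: -6901360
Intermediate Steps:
R(n) = -8*n
(2778 - 46*7)*(-1274 + R(192)) = (2778 - 46*7)*(-1274 - 8*192) = (2778 - 322)*(-1274 - 1536) = 2456*(-2810) = -6901360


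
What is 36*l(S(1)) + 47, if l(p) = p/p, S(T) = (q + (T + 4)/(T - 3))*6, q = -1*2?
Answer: 83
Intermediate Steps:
q = -2
S(T) = -12 + 6*(4 + T)/(-3 + T) (S(T) = (-2 + (T + 4)/(T - 3))*6 = (-2 + (4 + T)/(-3 + T))*6 = -12 + 6*(4 + T)/(-3 + T))
l(p) = 1
36*l(S(1)) + 47 = 36*1 + 47 = 36 + 47 = 83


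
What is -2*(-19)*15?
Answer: 570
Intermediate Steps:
-2*(-19)*15 = 38*15 = 570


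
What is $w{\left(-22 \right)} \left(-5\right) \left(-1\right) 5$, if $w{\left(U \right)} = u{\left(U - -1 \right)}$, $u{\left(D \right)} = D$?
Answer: $-525$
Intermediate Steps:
$w{\left(U \right)} = 1 + U$ ($w{\left(U \right)} = U - -1 = U + 1 = 1 + U$)
$w{\left(-22 \right)} \left(-5\right) \left(-1\right) 5 = \left(1 - 22\right) \left(-5\right) \left(-1\right) 5 = - 21 \cdot 5 \cdot 5 = \left(-21\right) 25 = -525$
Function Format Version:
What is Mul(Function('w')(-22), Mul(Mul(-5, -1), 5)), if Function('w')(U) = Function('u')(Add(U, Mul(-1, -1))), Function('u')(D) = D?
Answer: -525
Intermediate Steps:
Function('w')(U) = Add(1, U) (Function('w')(U) = Add(U, Mul(-1, -1)) = Add(U, 1) = Add(1, U))
Mul(Function('w')(-22), Mul(Mul(-5, -1), 5)) = Mul(Add(1, -22), Mul(Mul(-5, -1), 5)) = Mul(-21, Mul(5, 5)) = Mul(-21, 25) = -525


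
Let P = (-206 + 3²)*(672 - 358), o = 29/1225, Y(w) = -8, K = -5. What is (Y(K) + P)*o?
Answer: -256302/175 ≈ -1464.6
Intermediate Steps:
o = 29/1225 (o = 29*(1/1225) = 29/1225 ≈ 0.023673)
P = -61858 (P = (-206 + 9)*314 = -197*314 = -61858)
(Y(K) + P)*o = (-8 - 61858)*(29/1225) = -61866*29/1225 = -256302/175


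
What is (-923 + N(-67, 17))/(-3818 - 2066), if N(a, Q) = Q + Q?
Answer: 889/5884 ≈ 0.15109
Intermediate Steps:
N(a, Q) = 2*Q
(-923 + N(-67, 17))/(-3818 - 2066) = (-923 + 2*17)/(-3818 - 2066) = (-923 + 34)/(-5884) = -889*(-1/5884) = 889/5884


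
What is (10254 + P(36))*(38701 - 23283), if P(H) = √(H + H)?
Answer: 158096172 + 92508*√2 ≈ 1.5823e+8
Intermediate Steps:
P(H) = √2*√H (P(H) = √(2*H) = √2*√H)
(10254 + P(36))*(38701 - 23283) = (10254 + √2*√36)*(38701 - 23283) = (10254 + √2*6)*15418 = (10254 + 6*√2)*15418 = 158096172 + 92508*√2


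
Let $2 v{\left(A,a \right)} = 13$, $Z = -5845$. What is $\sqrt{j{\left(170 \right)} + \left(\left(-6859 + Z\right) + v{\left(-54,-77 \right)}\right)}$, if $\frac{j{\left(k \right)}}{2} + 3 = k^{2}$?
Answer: $\frac{\sqrt{180386}}{2} \approx 212.36$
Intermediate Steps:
$j{\left(k \right)} = -6 + 2 k^{2}$
$v{\left(A,a \right)} = \frac{13}{2}$ ($v{\left(A,a \right)} = \frac{1}{2} \cdot 13 = \frac{13}{2}$)
$\sqrt{j{\left(170 \right)} + \left(\left(-6859 + Z\right) + v{\left(-54,-77 \right)}\right)} = \sqrt{\left(-6 + 2 \cdot 170^{2}\right) + \left(\left(-6859 - 5845\right) + \frac{13}{2}\right)} = \sqrt{\left(-6 + 2 \cdot 28900\right) + \left(-12704 + \frac{13}{2}\right)} = \sqrt{\left(-6 + 57800\right) - \frac{25395}{2}} = \sqrt{57794 - \frac{25395}{2}} = \sqrt{\frac{90193}{2}} = \frac{\sqrt{180386}}{2}$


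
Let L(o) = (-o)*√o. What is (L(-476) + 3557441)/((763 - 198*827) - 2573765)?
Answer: -3557441/2736748 - 34*I*√119/97741 ≈ -1.2999 - 0.0037947*I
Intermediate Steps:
L(o) = -o^(3/2)
(L(-476) + 3557441)/((763 - 198*827) - 2573765) = (-(-476)^(3/2) + 3557441)/((763 - 198*827) - 2573765) = (-(-952)*I*√119 + 3557441)/((763 - 163746) - 2573765) = (952*I*√119 + 3557441)/(-162983 - 2573765) = (3557441 + 952*I*√119)/(-2736748) = (3557441 + 952*I*√119)*(-1/2736748) = -3557441/2736748 - 34*I*√119/97741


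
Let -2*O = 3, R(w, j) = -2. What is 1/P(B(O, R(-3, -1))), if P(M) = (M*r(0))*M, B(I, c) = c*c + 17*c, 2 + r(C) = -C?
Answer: -1/1800 ≈ -0.00055556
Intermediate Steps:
O = -3/2 (O = -½*3 = -3/2 ≈ -1.5000)
r(C) = -2 - C
B(I, c) = c² + 17*c
P(M) = -2*M² (P(M) = (M*(-2 - 1*0))*M = (M*(-2 + 0))*M = (M*(-2))*M = (-2*M)*M = -2*M²)
1/P(B(O, R(-3, -1))) = 1/(-2*4*(17 - 2)²) = 1/(-2*(-2*15)²) = 1/(-2*(-30)²) = 1/(-2*900) = 1/(-1800) = -1/1800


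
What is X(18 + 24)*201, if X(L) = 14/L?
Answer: 67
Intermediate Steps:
X(18 + 24)*201 = (14/(18 + 24))*201 = (14/42)*201 = (14*(1/42))*201 = (⅓)*201 = 67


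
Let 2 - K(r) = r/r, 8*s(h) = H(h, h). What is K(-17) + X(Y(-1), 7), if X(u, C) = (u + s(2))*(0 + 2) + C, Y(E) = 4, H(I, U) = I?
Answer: 33/2 ≈ 16.500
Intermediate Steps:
s(h) = h/8
K(r) = 1 (K(r) = 2 - r/r = 2 - 1*1 = 2 - 1 = 1)
X(u, C) = 1/2 + C + 2*u (X(u, C) = (u + (1/8)*2)*(0 + 2) + C = (u + 1/4)*2 + C = (1/4 + u)*2 + C = (1/2 + 2*u) + C = 1/2 + C + 2*u)
K(-17) + X(Y(-1), 7) = 1 + (1/2 + 7 + 2*4) = 1 + (1/2 + 7 + 8) = 1 + 31/2 = 33/2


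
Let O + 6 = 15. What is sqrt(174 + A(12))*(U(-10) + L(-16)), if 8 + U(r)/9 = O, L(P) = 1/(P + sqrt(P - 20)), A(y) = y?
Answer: sqrt(186)*(1306 - 3*I)/146 ≈ 122.0 - 0.28024*I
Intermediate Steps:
O = 9 (O = -6 + 15 = 9)
L(P) = 1/(P + sqrt(-20 + P))
U(r) = 9 (U(r) = -72 + 9*9 = -72 + 81 = 9)
sqrt(174 + A(12))*(U(-10) + L(-16)) = sqrt(174 + 12)*(9 + 1/(-16 + sqrt(-20 - 16))) = sqrt(186)*(9 + 1/(-16 + sqrt(-36))) = sqrt(186)*(9 + 1/(-16 + 6*I)) = sqrt(186)*(9 + (-16 - 6*I)/292)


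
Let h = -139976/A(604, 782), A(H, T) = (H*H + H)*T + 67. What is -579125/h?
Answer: 165489895366375/139976 ≈ 1.1823e+9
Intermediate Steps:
A(H, T) = 67 + T*(H + H**2) (A(H, T) = (H**2 + H)*T + 67 = (H + H**2)*T + 67 = T*(H + H**2) + 67 = 67 + T*(H + H**2))
h = -139976/285758507 (h = -139976/(67 + 604*782 + 782*604**2) = -139976/(67 + 472328 + 782*364816) = -139976/(67 + 472328 + 285286112) = -139976/285758507 ≈ -0.00048984)
-579125/h = -579125/(-139976/285758507) = -579125*(-285758507/139976) = 165489895366375/139976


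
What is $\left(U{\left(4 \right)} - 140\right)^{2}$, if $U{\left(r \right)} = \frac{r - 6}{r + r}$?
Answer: $\frac{314721}{16} \approx 19670.0$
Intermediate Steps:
$U{\left(r \right)} = \frac{-6 + r}{2 r}$
$\left(U{\left(4 \right)} - 140\right)^{2} = \left(\frac{-6 + 4}{2 \cdot 4} - 140\right)^{2} = \left(\frac{1}{2} \cdot \frac{1}{4} \left(-2\right) - 140\right)^{2} = \left(- \frac{1}{4} - 140\right)^{2} = \left(- \frac{561}{4}\right)^{2} = \frac{314721}{16}$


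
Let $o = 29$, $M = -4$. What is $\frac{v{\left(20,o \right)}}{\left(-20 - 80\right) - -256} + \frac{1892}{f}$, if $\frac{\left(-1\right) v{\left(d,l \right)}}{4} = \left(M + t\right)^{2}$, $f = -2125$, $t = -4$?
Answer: $- \frac{209788}{82875} \approx -2.5314$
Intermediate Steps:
$v{\left(d,l \right)} = -256$ ($v{\left(d,l \right)} = - 4 \left(-4 - 4\right)^{2} = - 4 \left(-8\right)^{2} = \left(-4\right) 64 = -256$)
$\frac{v{\left(20,o \right)}}{\left(-20 - 80\right) - -256} + \frac{1892}{f} = - \frac{256}{\left(-20 - 80\right) - -256} + \frac{1892}{-2125} = - \frac{256}{\left(-20 - 80\right) + 256} + 1892 \left(- \frac{1}{2125}\right) = - \frac{256}{-100 + 256} - \frac{1892}{2125} = - \frac{256}{156} - \frac{1892}{2125} = \left(-256\right) \frac{1}{156} - \frac{1892}{2125} = - \frac{64}{39} - \frac{1892}{2125} = - \frac{209788}{82875}$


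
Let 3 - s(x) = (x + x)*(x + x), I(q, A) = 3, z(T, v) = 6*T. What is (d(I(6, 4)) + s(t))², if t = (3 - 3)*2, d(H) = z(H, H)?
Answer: 441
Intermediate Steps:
d(H) = 6*H
t = 0 (t = 0*2 = 0)
s(x) = 3 - 4*x² (s(x) = 3 - (x + x)*(x + x) = 3 - 2*x*2*x = 3 - 4*x²)
(d(I(6, 4)) + s(t))² = (6*3 + (3 - 4*0²))² = (18 + (3 - 4*0))² = (18 + (3 + 0))² = (18 + 3)² = 21² = 441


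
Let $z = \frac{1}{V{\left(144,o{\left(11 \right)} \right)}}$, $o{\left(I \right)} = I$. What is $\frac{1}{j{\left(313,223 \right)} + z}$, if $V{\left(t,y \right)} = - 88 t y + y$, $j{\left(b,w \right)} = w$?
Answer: $\frac{139381}{31081962} \approx 0.0044843$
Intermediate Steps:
$V{\left(t,y \right)} = y - 88 t y$ ($V{\left(t,y \right)} = - 88 t y + y = y - 88 t y$)
$z = - \frac{1}{139381}$ ($z = \frac{1}{11 \left(1 - 12672\right)} = \frac{1}{11 \left(-12671\right)} = \frac{1}{-139381} = - \frac{1}{139381} \approx -7.1746 \cdot 10^{-6}$)
$\frac{1}{j{\left(313,223 \right)} + z} = \frac{1}{223 - \frac{1}{139381}} = \frac{1}{\frac{31081962}{139381}} = \frac{139381}{31081962}$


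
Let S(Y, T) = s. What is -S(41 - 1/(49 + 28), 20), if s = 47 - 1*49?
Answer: 2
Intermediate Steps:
s = -2 (s = 47 - 49 = -2)
S(Y, T) = -2
-S(41 - 1/(49 + 28), 20) = -1*(-2) = 2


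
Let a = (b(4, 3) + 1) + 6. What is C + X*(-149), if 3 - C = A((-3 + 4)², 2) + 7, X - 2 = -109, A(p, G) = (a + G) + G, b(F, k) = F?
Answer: 15924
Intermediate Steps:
a = 11 (a = (4 + 1) + 6 = 5 + 6 = 11)
A(p, G) = 11 + 2*G (A(p, G) = (11 + G) + G = 11 + 2*G)
X = -107 (X = 2 - 109 = -107)
C = -19 (C = 3 - ((11 + 2*2) + 7) = 3 - ((11 + 4) + 7) = 3 - (15 + 7) = 3 - 1*22 = 3 - 22 = -19)
C + X*(-149) = -19 - 107*(-149) = -19 + 15943 = 15924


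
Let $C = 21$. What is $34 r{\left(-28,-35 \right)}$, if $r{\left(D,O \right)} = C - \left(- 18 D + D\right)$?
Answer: $-15470$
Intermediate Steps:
$r{\left(D,O \right)} = 21 + 17 D$ ($r{\left(D,O \right)} = 21 - \left(- 18 D + D\right) = 21 - - 17 D = 21 + 17 D$)
$34 r{\left(-28,-35 \right)} = 34 \left(21 + 17 \left(-28\right)\right) = 34 \left(21 - 476\right) = 34 \left(-455\right) = -15470$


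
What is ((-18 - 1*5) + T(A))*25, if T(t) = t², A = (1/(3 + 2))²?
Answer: -14374/25 ≈ -574.96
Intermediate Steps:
A = 1/25 (A = (1/5)² = (⅕)² = 1/25 ≈ 0.040000)
((-18 - 1*5) + T(A))*25 = ((-18 - 1*5) + (1/25)²)*25 = ((-18 - 5) + 1/625)*25 = (-23 + 1/625)*25 = -14374/625*25 = -14374/25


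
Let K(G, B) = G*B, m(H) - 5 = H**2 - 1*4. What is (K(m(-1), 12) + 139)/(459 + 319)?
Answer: 163/778 ≈ 0.20951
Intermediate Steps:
m(H) = 1 + H**2 (m(H) = 5 + (H**2 - 1*4) = 5 + (H**2 - 4) = 5 + (-4 + H**2) = 1 + H**2)
K(G, B) = B*G
(K(m(-1), 12) + 139)/(459 + 319) = (12*(1 + (-1)**2) + 139)/(459 + 319) = (12*(1 + 1) + 139)/778 = (12*2 + 139)*(1/778) = (24 + 139)*(1/778) = 163*(1/778) = 163/778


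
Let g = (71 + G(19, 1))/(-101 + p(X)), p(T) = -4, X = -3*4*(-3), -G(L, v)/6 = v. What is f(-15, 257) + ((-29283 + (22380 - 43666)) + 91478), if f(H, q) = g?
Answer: 859076/21 ≈ 40908.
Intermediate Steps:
G(L, v) = -6*v
X = 36 (X = -12*(-3) = 36)
g = -13/21 (g = (71 - 6*1)/(-101 - 4) = (71 - 6)/(-105) = 65*(-1/105) = -13/21 ≈ -0.61905)
f(H, q) = -13/21
f(-15, 257) + ((-29283 + (22380 - 43666)) + 91478) = -13/21 + ((-29283 + (22380 - 43666)) + 91478) = -13/21 + ((-29283 - 21286) + 91478) = -13/21 + (-50569 + 91478) = -13/21 + 40909 = 859076/21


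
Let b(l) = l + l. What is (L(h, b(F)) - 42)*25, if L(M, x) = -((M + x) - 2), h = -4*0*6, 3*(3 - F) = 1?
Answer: -3400/3 ≈ -1133.3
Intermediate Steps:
F = 8/3 (F = 3 - 1/3*1 = 3 - 1/3 = 8/3 ≈ 2.6667)
b(l) = 2*l
h = 0 (h = 0*6 = 0)
L(M, x) = 2 - M - x (L(M, x) = -(-2 + M + x) = 2 - M - x)
(L(h, b(F)) - 42)*25 = ((2 - 1*0 - 2*8/3) - 42)*25 = ((2 + 0 - 1*16/3) - 42)*25 = ((2 + 0 - 16/3) - 42)*25 = (-10/3 - 42)*25 = -136/3*25 = -3400/3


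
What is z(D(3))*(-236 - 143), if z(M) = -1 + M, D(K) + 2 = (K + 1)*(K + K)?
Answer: -7959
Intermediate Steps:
D(K) = -2 + 2*K*(1 + K) (D(K) = -2 + (K + 1)*(K + K) = -2 + (1 + K)*(2*K) = -2 + 2*K*(1 + K))
z(D(3))*(-236 - 143) = (-1 + (-2 + 2*3 + 2*3²))*(-236 - 143) = (-1 + (-2 + 6 + 2*9))*(-379) = (-1 + (-2 + 6 + 18))*(-379) = (-1 + 22)*(-379) = 21*(-379) = -7959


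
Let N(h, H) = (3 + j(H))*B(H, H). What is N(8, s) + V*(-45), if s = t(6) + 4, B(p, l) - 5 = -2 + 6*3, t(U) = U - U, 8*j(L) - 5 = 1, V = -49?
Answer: 9135/4 ≈ 2283.8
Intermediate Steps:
j(L) = 3/4 (j(L) = 5/8 + (1/8)*1 = 5/8 + 1/8 = 3/4)
t(U) = 0
B(p, l) = 21 (B(p, l) = 5 + (-2 + 6*3) = 5 + (-2 + 18) = 5 + 16 = 21)
s = 4 (s = 0 + 4 = 4)
N(h, H) = 315/4 (N(h, H) = (3 + 3/4)*21 = (15/4)*21 = 315/4)
N(8, s) + V*(-45) = 315/4 - 49*(-45) = 315/4 + 2205 = 9135/4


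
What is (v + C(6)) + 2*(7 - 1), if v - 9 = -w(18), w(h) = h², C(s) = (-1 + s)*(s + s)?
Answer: -243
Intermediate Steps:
C(s) = 2*s*(-1 + s) (C(s) = (-1 + s)*(2*s) = 2*s*(-1 + s))
v = -315 (v = 9 - 1*18² = 9 - 1*324 = 9 - 324 = -315)
(v + C(6)) + 2*(7 - 1) = (-315 + 2*6*(-1 + 6)) + 2*(7 - 1) = (-315 + 2*6*5) + 2*6 = (-315 + 60) + 12 = -255 + 12 = -243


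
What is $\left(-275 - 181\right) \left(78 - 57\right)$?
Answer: $-9576$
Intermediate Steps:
$\left(-275 - 181\right) \left(78 - 57\right) = \left(-456\right) 21 = -9576$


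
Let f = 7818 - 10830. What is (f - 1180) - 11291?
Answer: -15483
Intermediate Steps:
f = -3012
(f - 1180) - 11291 = (-3012 - 1180) - 11291 = -4192 - 11291 = -15483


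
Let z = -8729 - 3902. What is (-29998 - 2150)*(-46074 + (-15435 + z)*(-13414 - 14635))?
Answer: -25306171339680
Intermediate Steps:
z = -12631
(-29998 - 2150)*(-46074 + (-15435 + z)*(-13414 - 14635)) = (-29998 - 2150)*(-46074 + (-15435 - 12631)*(-13414 - 14635)) = -32148*(-46074 - 28066*(-28049)) = -32148*(-46074 + 787223234) = -32148*787177160 = -25306171339680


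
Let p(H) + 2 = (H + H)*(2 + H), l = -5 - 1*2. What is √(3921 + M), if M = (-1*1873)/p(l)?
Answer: √4500835/34 ≈ 62.398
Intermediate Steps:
l = -7 (l = -5 - 2 = -7)
p(H) = -2 + 2*H*(2 + H) (p(H) = -2 + (H + H)*(2 + H) = -2 + (2*H)*(2 + H) = -2 + 2*H*(2 + H))
M = -1873/68 (M = (-1*1873)/(-2 + 2*(-7)² + 4*(-7)) = -1873/(-2 + 2*49 - 28) = -1873/(-2 + 98 - 28) = -1873/68 ≈ -27.544)
√(3921 + M) = √(3921 - 1873/68) = √(264755/68) = √4500835/34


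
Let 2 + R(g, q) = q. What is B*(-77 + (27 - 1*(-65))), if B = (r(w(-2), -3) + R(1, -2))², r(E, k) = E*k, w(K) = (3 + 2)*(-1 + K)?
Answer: 25215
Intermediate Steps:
w(K) = -5 + 5*K (w(K) = 5*(-1 + K) = -5 + 5*K)
R(g, q) = -2 + q
B = 1681 (B = ((-5 + 5*(-2))*(-3) + (-2 - 2))² = ((-5 - 10)*(-3) - 4)² = (-15*(-3) - 4)² = (45 - 4)² = 41² = 1681)
B*(-77 + (27 - 1*(-65))) = 1681*(-77 + (27 - 1*(-65))) = 1681*(-77 + (27 + 65)) = 1681*(-77 + 92) = 1681*15 = 25215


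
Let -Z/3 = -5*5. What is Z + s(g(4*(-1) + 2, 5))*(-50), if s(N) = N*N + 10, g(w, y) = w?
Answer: -625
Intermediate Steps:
s(N) = 10 + N² (s(N) = N² + 10 = 10 + N²)
Z = 75 (Z = -(-15)*5 = -3*(-25) = 75)
Z + s(g(4*(-1) + 2, 5))*(-50) = 75 + (10 + (4*(-1) + 2)²)*(-50) = 75 + (10 + (-4 + 2)²)*(-50) = 75 + (10 + (-2)²)*(-50) = 75 + (10 + 4)*(-50) = 75 + 14*(-50) = 75 - 700 = -625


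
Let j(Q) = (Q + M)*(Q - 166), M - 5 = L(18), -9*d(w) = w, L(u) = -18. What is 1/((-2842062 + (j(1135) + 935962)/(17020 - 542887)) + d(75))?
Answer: -175289/498184341053 ≈ -3.5186e-7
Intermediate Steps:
d(w) = -w/9
M = -13 (M = 5 - 18 = -13)
j(Q) = (-166 + Q)*(-13 + Q) (j(Q) = (Q - 13)*(Q - 166) = (-13 + Q)*(-166 + Q) = (-166 + Q)*(-13 + Q))
1/((-2842062 + (j(1135) + 935962)/(17020 - 542887)) + d(75)) = 1/((-2842062 + ((2158 + 1135**2 - 179*1135) + 935962)/(17020 - 542887)) - 1/9*75) = 1/((-2842062 + ((2158 + 1288225 - 203165) + 935962)/(-525867)) - 25/3) = 1/((-2842062 + (1087218 + 935962)*(-1/525867)) - 25/3) = 1/((-2842062 + 2023180*(-1/525867)) - 25/3) = 1/((-2842062 - 2023180/525867) - 25/3) = 1/(-1494548640934/525867 - 25/3) = 1/(-498184341053/175289) = -175289/498184341053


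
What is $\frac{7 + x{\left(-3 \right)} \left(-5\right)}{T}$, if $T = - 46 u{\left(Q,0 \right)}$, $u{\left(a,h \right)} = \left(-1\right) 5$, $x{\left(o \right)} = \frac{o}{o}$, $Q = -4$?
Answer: $\frac{1}{115} \approx 0.0086956$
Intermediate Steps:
$x{\left(o \right)} = 1$
$u{\left(a,h \right)} = -5$
$T = 230$ ($T = \left(-46\right) \left(-5\right) = 230$)
$\frac{7 + x{\left(-3 \right)} \left(-5\right)}{T} = \frac{7 + 1 \left(-5\right)}{230} = \left(7 - 5\right) \frac{1}{230} = 2 \cdot \frac{1}{230} = \frac{1}{115}$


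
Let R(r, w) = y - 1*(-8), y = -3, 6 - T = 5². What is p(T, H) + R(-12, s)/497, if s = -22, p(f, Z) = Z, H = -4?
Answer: -1983/497 ≈ -3.9899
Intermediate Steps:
T = -19 (T = 6 - 1*5² = 6 - 1*25 = 6 - 25 = -19)
R(r, w) = 5 (R(r, w) = -3 - 1*(-8) = -3 + 8 = 5)
p(T, H) + R(-12, s)/497 = -4 + 5/497 = -1983/497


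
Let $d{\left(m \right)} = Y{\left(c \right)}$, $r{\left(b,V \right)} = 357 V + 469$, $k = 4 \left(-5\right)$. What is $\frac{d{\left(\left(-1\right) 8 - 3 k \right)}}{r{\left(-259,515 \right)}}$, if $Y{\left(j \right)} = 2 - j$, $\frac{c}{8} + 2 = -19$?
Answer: $\frac{85}{92162} \approx 0.00092229$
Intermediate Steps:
$c = -168$ ($c = -16 + 8 \left(-19\right) = -16 - 152 = -168$)
$k = -20$
$r{\left(b,V \right)} = 469 + 357 V$
$d{\left(m \right)} = 170$ ($d{\left(m \right)} = 2 - -168 = 2 + 168 = 170$)
$\frac{d{\left(\left(-1\right) 8 - 3 k \right)}}{r{\left(-259,515 \right)}} = \frac{170}{469 + 357 \cdot 515} = \frac{170}{469 + 183855} = \frac{170}{184324} = 170 \cdot \frac{1}{184324} = \frac{85}{92162}$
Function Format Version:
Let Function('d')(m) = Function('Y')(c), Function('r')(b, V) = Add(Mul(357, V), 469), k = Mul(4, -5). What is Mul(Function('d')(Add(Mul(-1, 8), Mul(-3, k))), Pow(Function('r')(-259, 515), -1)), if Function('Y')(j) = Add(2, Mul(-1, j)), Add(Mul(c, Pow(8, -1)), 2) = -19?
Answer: Rational(85, 92162) ≈ 0.00092229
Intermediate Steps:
c = -168 (c = Add(-16, Mul(8, -19)) = Add(-16, -152) = -168)
k = -20
Function('r')(b, V) = Add(469, Mul(357, V))
Function('d')(m) = 170 (Function('d')(m) = Add(2, Mul(-1, -168)) = Add(2, 168) = 170)
Mul(Function('d')(Add(Mul(-1, 8), Mul(-3, k))), Pow(Function('r')(-259, 515), -1)) = Mul(170, Pow(Add(469, Mul(357, 515)), -1)) = Mul(170, Pow(Add(469, 183855), -1)) = Mul(170, Pow(184324, -1)) = Mul(170, Rational(1, 184324)) = Rational(85, 92162)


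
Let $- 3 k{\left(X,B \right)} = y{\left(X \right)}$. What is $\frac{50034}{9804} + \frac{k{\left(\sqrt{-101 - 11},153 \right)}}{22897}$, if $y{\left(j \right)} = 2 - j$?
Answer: $\frac{572810981}{112241094} + \frac{4 i \sqrt{7}}{68691} \approx 5.1034 + 0.00015407 i$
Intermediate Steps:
$k{\left(X,B \right)} = - \frac{2}{3} + \frac{X}{3}$ ($k{\left(X,B \right)} = - \frac{2 - X}{3} = - \frac{2}{3} + \frac{X}{3}$)
$\frac{50034}{9804} + \frac{k{\left(\sqrt{-101 - 11},153 \right)}}{22897} = \frac{50034}{9804} + \frac{- \frac{2}{3} + \frac{\sqrt{-101 - 11}}{3}}{22897} = 50034 \cdot \frac{1}{9804} + \left(- \frac{2}{3} + \frac{\sqrt{-112}}{3}\right) \frac{1}{22897} = \frac{8339}{1634} + \left(- \frac{2}{3} + \frac{4 i \sqrt{7}}{3}\right) \frac{1}{22897} = \frac{8339}{1634} - \left(\frac{2}{68691} - \frac{4 i \sqrt{7}}{68691}\right) = \frac{572810981}{112241094} + \frac{4 i \sqrt{7}}{68691}$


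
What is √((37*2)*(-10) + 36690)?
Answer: 5*√1438 ≈ 189.60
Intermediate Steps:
√((37*2)*(-10) + 36690) = √(74*(-10) + 36690) = √(-740 + 36690) = √35950 = 5*√1438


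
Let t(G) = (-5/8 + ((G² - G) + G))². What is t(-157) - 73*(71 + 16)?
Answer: 38882306505/64 ≈ 6.0754e+8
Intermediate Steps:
t(G) = (-5/8 + G²)² (t(G) = (-5*⅛ + G²)² = (-5/8 + G²)²)
t(-157) - 73*(71 + 16) = (-5 + 8*(-157)²)²/64 - 73*(71 + 16) = (-5 + 8*24649)²/64 - 73*87 = (-5 + 197192)²/64 - 1*6351 = (1/64)*197187² - 6351 = (1/64)*38882712969 - 6351 = 38882712969/64 - 6351 = 38882306505/64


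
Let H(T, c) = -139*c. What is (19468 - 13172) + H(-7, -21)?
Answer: 9215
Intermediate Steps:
(19468 - 13172) + H(-7, -21) = (19468 - 13172) - 139*(-21) = 6296 + 2919 = 9215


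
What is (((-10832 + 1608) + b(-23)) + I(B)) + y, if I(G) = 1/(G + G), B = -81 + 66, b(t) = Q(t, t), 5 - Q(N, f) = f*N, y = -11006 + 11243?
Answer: -285331/30 ≈ -9511.0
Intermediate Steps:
y = 237
Q(N, f) = 5 - N*f (Q(N, f) = 5 - f*N = 5 - N*f)
b(t) = 5 - t**2 (b(t) = 5 - t*t = 5 - t**2)
B = -15
I(G) = 1/(2*G)
(((-10832 + 1608) + b(-23)) + I(B)) + y = (((-10832 + 1608) + (5 - 1*(-23)**2)) + (1/2)/(-15)) + 237 = ((-9224 + (5 - 1*529)) + (1/2)*(-1/15)) + 237 = ((-9224 + (5 - 529)) - 1/30) + 237 = ((-9224 - 524) - 1/30) + 237 = (-9748 - 1/30) + 237 = -292441/30 + 237 = -285331/30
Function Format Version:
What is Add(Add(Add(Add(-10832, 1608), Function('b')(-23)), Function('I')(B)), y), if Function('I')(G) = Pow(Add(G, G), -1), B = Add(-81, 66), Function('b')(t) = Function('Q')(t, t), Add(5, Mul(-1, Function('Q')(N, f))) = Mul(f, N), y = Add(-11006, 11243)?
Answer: Rational(-285331, 30) ≈ -9511.0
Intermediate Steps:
y = 237
Function('Q')(N, f) = Add(5, Mul(-1, N, f)) (Function('Q')(N, f) = Add(5, Mul(-1, Mul(f, N))) = Add(5, Mul(-1, Mul(N, f))) = Add(5, Mul(-1, N, f)))
Function('b')(t) = Add(5, Mul(-1, Pow(t, 2))) (Function('b')(t) = Add(5, Mul(-1, t, t)) = Add(5, Mul(-1, Pow(t, 2))))
B = -15
Function('I')(G) = Mul(Rational(1, 2), Pow(G, -1)) (Function('I')(G) = Pow(Mul(2, G), -1) = Mul(Rational(1, 2), Pow(G, -1)))
Add(Add(Add(Add(-10832, 1608), Function('b')(-23)), Function('I')(B)), y) = Add(Add(Add(Add(-10832, 1608), Add(5, Mul(-1, Pow(-23, 2)))), Mul(Rational(1, 2), Pow(-15, -1))), 237) = Add(Add(Add(-9224, Add(5, Mul(-1, 529))), Mul(Rational(1, 2), Rational(-1, 15))), 237) = Add(Add(Add(-9224, Add(5, -529)), Rational(-1, 30)), 237) = Add(Add(Add(-9224, -524), Rational(-1, 30)), 237) = Add(Add(-9748, Rational(-1, 30)), 237) = Add(Rational(-292441, 30), 237) = Rational(-285331, 30)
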